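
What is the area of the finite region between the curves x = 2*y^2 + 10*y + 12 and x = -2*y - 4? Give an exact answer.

Both boundary curves give x as a function of y, so integrate with respect to y. Setting them equal: 2*y^2 + 12*y + 16 = 0, i.e. 2*(y + 2)*(y + 4) = 0, so they meet at y = -4, -2.
For y in [-4, -2], x = 2*y^2 + 10*y + 12 is on the left; area = ∫[-4,-2] (-(2*y^2 + 12*y + 16)) dy = 8/3.

8/3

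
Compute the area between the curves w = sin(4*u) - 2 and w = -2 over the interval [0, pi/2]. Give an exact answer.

1

The difference (sin(4*u) - 2) - (-2) = sin(4*u) changes sign at u = pi/4 inside [0, pi/2], so split the integral there.
∫[0,pi/4] (sin(4*u)) du = 1/2.
∫[pi/4,pi/2] (sin(4*u)) du = -1/2; the area of that piece is 1/2.
Total area = 1/2 + 1/2 = 1.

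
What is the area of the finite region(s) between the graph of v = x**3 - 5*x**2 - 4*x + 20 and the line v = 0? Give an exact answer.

The curve meets the x-axis where x**3 - 5*x**2 - 4*x + 20 = 0, i.e. (x - 5)*(x - 2)*(x + 2) = 0, at x = -2, 2, 5.
On [-2, 2] the curve lies above the axis; ∫[-2,2] (x**3 - 5*x**2 - 4*x + 20) dx = 160/3, giving area 160/3.
On [2, 5] the curve lies below the axis; ∫[2,5] (x**3 - 5*x**2 - 4*x + 20) dx = -99/4, giving area 99/4.
Total area = 160/3 + 99/4 = 937/12.

937/12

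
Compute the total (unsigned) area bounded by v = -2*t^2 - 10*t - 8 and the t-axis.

The curve meets the t-axis where -2*t^2 - 10*t - 8 = 0, i.e. -2*(t + 1)*(t + 4) = 0, at t = -4, -1.
On [-4, -1] the curve lies above the axis; ∫[-4,-1] (-2*t^2 - 10*t - 8) dt = 9, giving area 9.

9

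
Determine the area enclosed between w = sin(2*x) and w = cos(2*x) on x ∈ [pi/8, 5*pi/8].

sqrt(2)

On [pi/8, 5*pi/8], (sin(2*x)) - (cos(2*x)) = sin(2*x) - cos(2*x) is ≥ 0 throughout, so the area is a single integral of |sin(2*x) - cos(2*x)|.
∫[pi/8,5*pi/8] (sin(2*x) - cos(2*x)) dx = sqrt(2).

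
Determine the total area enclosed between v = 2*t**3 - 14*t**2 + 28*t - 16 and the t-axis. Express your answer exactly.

The curve meets the t-axis where 2*t**3 - 14*t**2 + 28*t - 16 = 0, i.e. 2*(t - 4)*(t - 2)*(t - 1) = 0, at t = 1, 2, 4.
On [1, 2] the curve lies above the axis; ∫[1,2] (2*t**3 - 14*t**2 + 28*t - 16) dt = 5/6, giving area 5/6.
On [2, 4] the curve lies below the axis; ∫[2,4] (2*t**3 - 14*t**2 + 28*t - 16) dt = -16/3, giving area 16/3.
Total area = 5/6 + 16/3 = 37/6.

37/6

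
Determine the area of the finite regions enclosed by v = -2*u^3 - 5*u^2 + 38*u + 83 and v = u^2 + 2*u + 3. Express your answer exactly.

999/2

Set the curves equal: -2*u^3 - 5*u^2 + 38*u + 83 = u^2 + 2*u + 3, so -2*u^3 - 6*u^2 + 36*u + 80 = 0, which factors as -2*(u - 4)*(u + 2)*(u + 5) = 0. The curves meet at u = -5, -2, 4.
On [-5, -2], v = u^2 + 2*u + 3 is on top; that piece has area ∫[-5,-2] (-(-2*u^3 - 6*u^2 + 36*u + 80)) du = 135/2.
On [-2, 4], v = -2*u^3 - 5*u^2 + 38*u + 83 is on top; that piece has area ∫[-2,4] (-2*u^3 - 6*u^2 + 36*u + 80) du = 432.
Total enclosed area = 135/2 + 432 = 999/2.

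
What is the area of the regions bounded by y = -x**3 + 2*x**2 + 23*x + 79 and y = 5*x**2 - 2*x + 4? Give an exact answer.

Set the curves equal: -x**3 + 2*x**2 + 23*x + 79 = 5*x**2 - 2*x + 4, so -x**3 - 3*x**2 + 25*x + 75 = 0, which factors as -(x - 5)*(x + 3)*(x + 5) = 0. The curves meet at x = -5, -3, 5.
On [-5, -3], y = 5*x**2 - 2*x + 4 is on top; that piece has area ∫[-5,-3] (-(-x**3 - 3*x**2 + 25*x + 75)) dx = 12.
On [-3, 5], y = -x**3 + 2*x**2 + 23*x + 79 is on top; that piece has area ∫[-3,5] (-x**3 - 3*x**2 + 25*x + 75) dx = 512.
Total enclosed area = 12 + 512 = 524.

524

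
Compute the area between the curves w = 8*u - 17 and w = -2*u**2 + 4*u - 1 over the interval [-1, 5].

108

The difference (8*u - 17) - (-2*u**2 + 4*u - 1) = 2*u**2 + 4*u - 16 changes sign at u = 2 inside [-1, 5], so split the integral there.
∫[-1,2] (2*u**2 + 4*u - 16) du = -36; the area of that piece is 36.
∫[2,5] (2*u**2 + 4*u - 16) du = 72.
Total area = 36 + 72 = 108.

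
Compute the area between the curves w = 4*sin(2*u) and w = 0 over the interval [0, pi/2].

4

On [0, pi/2], (4*sin(2*u)) - (0) = 4*sin(2*u) is ≥ 0 throughout, so the area is a single integral of |4*sin(2*u)|.
∫[0,pi/2] (4*sin(2*u)) du = 4.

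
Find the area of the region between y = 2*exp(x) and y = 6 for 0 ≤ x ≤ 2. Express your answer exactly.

-22 + 12*log(3) + 2*exp(2)

The difference (2*exp(x)) - (6) = 2*exp(x) - 6 changes sign at x = log(3) inside [0, 2], so split the integral there.
∫[0,log(3)] (2*exp(x) - 6) dx = 4 - log(729); the area of that piece is -4 + log(729).
∫[log(3),2] (2*exp(x) - 6) dx = -18 + 6*log(3) + 2*exp(2).
Total area = (-4 + log(729)) + (-18 + 6*log(3) + 2*exp(2)) = -22 + 12*log(3) + 2*exp(2).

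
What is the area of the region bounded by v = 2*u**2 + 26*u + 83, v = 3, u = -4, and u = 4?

On [-4, 4], (2*u**2 + 26*u + 83) - (3) = 2*u**2 + 26*u + 80 is ≥ 0 throughout, so the area is a single integral of |2*u**2 + 26*u + 80|.
∫[-4,4] (2*u**2 + 26*u + 80) du = 2176/3.

2176/3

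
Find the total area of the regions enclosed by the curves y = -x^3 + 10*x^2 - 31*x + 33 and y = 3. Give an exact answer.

37/12

Set the curves equal: -x^3 + 10*x^2 - 31*x + 33 = 3, so -x^3 + 10*x^2 - 31*x + 30 = 0, which factors as -(x - 5)*(x - 3)*(x - 2) = 0. The curves meet at x = 2, 3, 5.
On [2, 3], y = 3 is on top; that piece has area ∫[2,3] (-(-x^3 + 10*x^2 - 31*x + 30)) dx = 5/12.
On [3, 5], y = -x^3 + 10*x^2 - 31*x + 33 is on top; that piece has area ∫[3,5] (-x^3 + 10*x^2 - 31*x + 30) dx = 8/3.
Total enclosed area = 5/12 + 8/3 = 37/12.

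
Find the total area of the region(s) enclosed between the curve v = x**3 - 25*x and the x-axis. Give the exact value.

The curve meets the x-axis where x**3 - 25*x = 0, i.e. x*(x - 5)*(x + 5) = 0, at x = -5, 0, 5.
On [-5, 0] the curve lies above the axis; ∫[-5,0] (x**3 - 25*x) dx = 625/4, giving area 625/4.
On [0, 5] the curve lies below the axis; ∫[0,5] (x**3 - 25*x) dx = -625/4, giving area 625/4.
Total area = 625/4 + 625/4 = 625/2.

625/2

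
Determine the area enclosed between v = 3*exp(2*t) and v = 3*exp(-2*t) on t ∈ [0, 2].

On [0, 2], (3*exp(2*t)) - (3*exp(-2*t)) = 3*exp(2*t) - 3*exp(-2*t) is ≥ 0 throughout, so the area is a single integral of |3*exp(2*t) - 3*exp(-2*t)|.
∫[0,2] (3*exp(2*t) - 3*exp(-2*t)) dt = -3 + 3*exp(-4)/2 + 3*exp(4)/2.

-3 + 3*exp(-4)/2 + 3*exp(4)/2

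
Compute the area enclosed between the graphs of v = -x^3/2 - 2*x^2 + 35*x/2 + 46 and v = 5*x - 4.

4019/12

Set the curves equal: -x^3/2 - 2*x^2 + 35*x/2 + 46 = 5*x - 4, so -x^3/2 - 2*x^2 + 25*x/2 + 50 = 0, which factors as -(x - 5)*(x + 4)*(x + 5)/2 = 0. The curves meet at x = -5, -4, 5.
On [-5, -4], v = 5*x - 4 is on top; that piece has area ∫[-5,-4] (-(-x^3/2 - 2*x^2 + 25*x/2 + 50)) dx = 19/24.
On [-4, 5], v = -x^3/2 - 2*x^2 + 35*x/2 + 46 is on top; that piece has area ∫[-4,5] (-x^3/2 - 2*x^2 + 25*x/2 + 50) dx = 2673/8.
Total enclosed area = 19/24 + 2673/8 = 4019/12.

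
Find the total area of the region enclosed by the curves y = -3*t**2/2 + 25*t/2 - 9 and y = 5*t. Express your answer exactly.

Set the curves equal: -3*t**2/2 + 25*t/2 - 9 = 5*t, so -3*t**2/2 + 15*t/2 - 9 = 0, which factors as -3*(t - 3)*(t - 2)/2 = 0. The curves meet at t = 2, 3.
On [2, 3], y = -3*t**2/2 + 25*t/2 - 9 is on top; that piece has area ∫[2,3] (-3*t**2/2 + 15*t/2 - 9) dt = 1/4.

1/4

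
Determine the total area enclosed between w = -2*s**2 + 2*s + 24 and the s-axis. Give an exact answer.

The curve meets the s-axis where -2*s**2 + 2*s + 24 = 0, i.e. -2*(s - 4)*(s + 3) = 0, at s = -3, 4.
On [-3, 4] the curve lies above the axis; ∫[-3,4] (-2*s**2 + 2*s + 24) ds = 343/3, giving area 343/3.

343/3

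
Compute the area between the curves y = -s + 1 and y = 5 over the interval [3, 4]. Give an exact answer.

On [3, 4], (-s + 1) - (5) = -s - 4 is ≤ 0 throughout, so the area is a single integral of |-s - 4|.
∫[3,4] (-s - 4) ds = -15/2; the area of that piece is 15/2.

15/2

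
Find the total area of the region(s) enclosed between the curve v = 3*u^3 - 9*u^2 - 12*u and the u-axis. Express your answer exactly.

The curve meets the u-axis where 3*u^3 - 9*u^2 - 12*u = 0, i.e. 3*u*(u - 4)*(u + 1) = 0, at u = -1, 0, 4.
On [-1, 0] the curve lies above the axis; ∫[-1,0] (3*u^3 - 9*u^2 - 12*u) du = 9/4, giving area 9/4.
On [0, 4] the curve lies below the axis; ∫[0,4] (3*u^3 - 9*u^2 - 12*u) du = -96, giving area 96.
Total area = 9/4 + 96 = 393/4.

393/4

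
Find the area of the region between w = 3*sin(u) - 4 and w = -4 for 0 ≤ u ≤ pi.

On [0, pi], (3*sin(u) - 4) - (-4) = 3*sin(u) is ≥ 0 throughout, so the area is a single integral of |3*sin(u)|.
∫[0,pi] (3*sin(u)) du = 6.

6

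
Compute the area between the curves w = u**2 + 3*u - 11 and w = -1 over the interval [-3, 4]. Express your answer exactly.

125/2

The difference (u**2 + 3*u - 11) - (-1) = u**2 + 3*u - 10 changes sign at u = 2 inside [-3, 4], so split the integral there.
∫[-3,2] (u**2 + 3*u - 10) du = -275/6; the area of that piece is 275/6.
∫[2,4] (u**2 + 3*u - 10) du = 50/3.
Total area = 275/6 + 50/3 = 125/2.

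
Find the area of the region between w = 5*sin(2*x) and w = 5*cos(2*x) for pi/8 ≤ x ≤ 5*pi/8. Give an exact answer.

On [pi/8, 5*pi/8], (5*sin(2*x)) - (5*cos(2*x)) = 5*sin(2*x) - 5*cos(2*x) is ≥ 0 throughout, so the area is a single integral of |5*sin(2*x) - 5*cos(2*x)|.
∫[pi/8,5*pi/8] (5*sin(2*x) - 5*cos(2*x)) dx = 5*sqrt(2).

5*sqrt(2)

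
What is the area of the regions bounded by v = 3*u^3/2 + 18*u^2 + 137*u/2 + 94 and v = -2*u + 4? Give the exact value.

Set the curves equal: 3*u^3/2 + 18*u^2 + 137*u/2 + 94 = -2*u + 4, so 3*u^3/2 + 18*u^2 + 141*u/2 + 90 = 0, which factors as 3*(u + 3)*(u + 4)*(u + 5)/2 = 0. The curves meet at u = -5, -4, -3.
On [-5, -4], v = 3*u^3/2 + 18*u^2 + 137*u/2 + 94 is on top; that piece has area ∫[-5,-4] (3*u^3/2 + 18*u^2 + 141*u/2 + 90) du = 3/8.
On [-4, -3], v = -2*u + 4 is on top; that piece has area ∫[-4,-3] (-(3*u^3/2 + 18*u^2 + 141*u/2 + 90)) du = 3/8.
Total enclosed area = 3/8 + 3/8 = 3/4.

3/4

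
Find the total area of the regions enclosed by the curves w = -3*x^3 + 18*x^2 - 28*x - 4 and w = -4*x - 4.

Set the curves equal: -3*x^3 + 18*x^2 - 28*x - 4 = -4*x - 4, so -3*x^3 + 18*x^2 - 24*x = 0, which factors as -3*x*(x - 4)*(x - 2) = 0. The curves meet at x = 0, 2, 4.
On [0, 2], w = -4*x - 4 is on top; that piece has area ∫[0,2] (-(-3*x^3 + 18*x^2 - 24*x)) dx = 12.
On [2, 4], w = -3*x^3 + 18*x^2 - 28*x - 4 is on top; that piece has area ∫[2,4] (-3*x^3 + 18*x^2 - 24*x) dx = 12.
Total enclosed area = 12 + 12 = 24.

24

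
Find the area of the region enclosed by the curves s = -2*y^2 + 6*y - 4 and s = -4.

9

Both boundary curves give s as a function of y, so integrate with respect to y. Setting them equal: -2*y^2 + 6*y = 0, i.e. -2*y*(y - 3) = 0, so they meet at y = 0, 3.
For y in [0, 3], s = -2*y^2 + 6*y - 4 is on the right; area = ∫[0,3] (-2*y^2 + 6*y) dy = 9.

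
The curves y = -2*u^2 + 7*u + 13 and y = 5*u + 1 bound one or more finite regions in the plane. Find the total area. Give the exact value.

Set the curves equal: -2*u^2 + 7*u + 13 = 5*u + 1, so -2*u^2 + 2*u + 12 = 0, which factors as -2*(u - 3)*(u + 2) = 0. The curves meet at u = -2, 3.
On [-2, 3], y = -2*u^2 + 7*u + 13 is on top; that piece has area ∫[-2,3] (-2*u^2 + 2*u + 12) du = 125/3.

125/3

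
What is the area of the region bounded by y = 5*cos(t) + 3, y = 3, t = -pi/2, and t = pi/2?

On [-pi/2, pi/2], (5*cos(t) + 3) - (3) = 5*cos(t) is ≥ 0 throughout, so the area is a single integral of |5*cos(t)|.
∫[-pi/2,pi/2] (5*cos(t)) dt = 10.

10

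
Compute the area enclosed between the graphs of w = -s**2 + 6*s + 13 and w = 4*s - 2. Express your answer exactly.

256/3

Set the curves equal: -s**2 + 6*s + 13 = 4*s - 2, so -s**2 + 2*s + 15 = 0, which factors as -(s - 5)*(s + 3) = 0. The curves meet at s = -3, 5.
On [-3, 5], w = -s**2 + 6*s + 13 is on top; that piece has area ∫[-3,5] (-s**2 + 2*s + 15) ds = 256/3.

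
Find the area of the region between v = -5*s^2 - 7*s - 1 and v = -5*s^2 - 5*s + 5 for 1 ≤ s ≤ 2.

On [1, 2], (-5*s^2 - 7*s - 1) - (-5*s^2 - 5*s + 5) = -2*s - 6 is ≤ 0 throughout, so the area is a single integral of |-2*s - 6|.
∫[1,2] (-2*s - 6) ds = -9; the area of that piece is 9.

9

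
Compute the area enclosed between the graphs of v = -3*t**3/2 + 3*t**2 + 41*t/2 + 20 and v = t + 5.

1741/8

Set the curves equal: -3*t**3/2 + 3*t**2 + 41*t/2 + 20 = t + 5, so -3*t**3/2 + 3*t**2 + 39*t/2 + 15 = 0, which factors as -3*(t - 5)*(t + 1)*(t + 2)/2 = 0. The curves meet at t = -2, -1, 5.
On [-2, -1], v = t + 5 is on top; that piece has area ∫[-2,-1] (-(-3*t**3/2 + 3*t**2 + 39*t/2 + 15)) dt = 13/8.
On [-1, 5], v = -3*t**3/2 + 3*t**2 + 41*t/2 + 20 is on top; that piece has area ∫[-1,5] (-3*t**3/2 + 3*t**2 + 39*t/2 + 15) dt = 216.
Total enclosed area = 13/8 + 216 = 1741/8.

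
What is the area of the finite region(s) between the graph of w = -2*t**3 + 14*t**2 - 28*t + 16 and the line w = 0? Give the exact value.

37/6

The curve meets the t-axis where -2*t**3 + 14*t**2 - 28*t + 16 = 0, i.e. -2*(t - 4)*(t - 2)*(t - 1) = 0, at t = 1, 2, 4.
On [1, 2] the curve lies below the axis; ∫[1,2] (-2*t**3 + 14*t**2 - 28*t + 16) dt = -5/6, giving area 5/6.
On [2, 4] the curve lies above the axis; ∫[2,4] (-2*t**3 + 14*t**2 - 28*t + 16) dt = 16/3, giving area 16/3.
Total area = 5/6 + 16/3 = 37/6.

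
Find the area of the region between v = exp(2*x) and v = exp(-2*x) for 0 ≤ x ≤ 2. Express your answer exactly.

On [0, 2], (exp(2*x)) - (exp(-2*x)) = exp(2*x) - exp(-2*x) is ≥ 0 throughout, so the area is a single integral of |exp(2*x) - exp(-2*x)|.
∫[0,2] (exp(2*x) - exp(-2*x)) dx = -1 + exp(-4)/2 + exp(4)/2.

-1 + exp(-4)/2 + exp(4)/2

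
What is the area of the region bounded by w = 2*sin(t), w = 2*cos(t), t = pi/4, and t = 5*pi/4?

On [pi/4, 5*pi/4], (2*sin(t)) - (2*cos(t)) = 2*sin(t) - 2*cos(t) is ≥ 0 throughout, so the area is a single integral of |2*sin(t) - 2*cos(t)|.
∫[pi/4,5*pi/4] (2*sin(t) - 2*cos(t)) dt = 4*sqrt(2).

4*sqrt(2)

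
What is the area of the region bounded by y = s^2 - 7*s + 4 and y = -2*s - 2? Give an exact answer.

Set the curves equal: s^2 - 7*s + 4 = -2*s - 2, so s^2 - 5*s + 6 = 0, which factors as (s - 3)*(s - 2) = 0. The curves meet at s = 2, 3.
On [2, 3], y = -2*s - 2 is on top; that piece has area ∫[2,3] (-(s^2 - 5*s + 6)) ds = 1/6.

1/6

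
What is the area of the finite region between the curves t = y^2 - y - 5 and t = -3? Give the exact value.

9/2

Both boundary curves give t as a function of y, so integrate with respect to y. Setting them equal: y^2 - y - 2 = 0, i.e. (y - 2)*(y + 1) = 0, so they meet at y = -1, 2.
For y in [-1, 2], t = y^2 - y - 5 is on the left; area = ∫[-1,2] (-(y^2 - y - 2)) dy = 9/2.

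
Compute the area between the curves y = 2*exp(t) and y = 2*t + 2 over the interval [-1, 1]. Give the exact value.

-4 - 2*exp(-1) + 2*exp(1)

On [-1, 1], (2*exp(t)) - (2*t + 2) = -2*t + 2*exp(t) - 2 is ≥ 0 throughout, so the area is a single integral of |-2*t + 2*exp(t) - 2|.
∫[-1,1] (-2*t + 2*exp(t) - 2) dt = -4 - 2*exp(-1) + 2*exp(1).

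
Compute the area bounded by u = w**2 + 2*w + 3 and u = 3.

4/3

Both boundary curves give u as a function of w, so integrate with respect to w. Setting them equal: w**2 + 2*w = 0, i.e. w*(w + 2) = 0, so they meet at w = -2, 0.
For w in [-2, 0], u = w**2 + 2*w + 3 is on the left; area = ∫[-2,0] (-(w**2 + 2*w)) dw = 4/3.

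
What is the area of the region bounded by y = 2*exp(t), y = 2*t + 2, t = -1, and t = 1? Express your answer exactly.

On [-1, 1], (2*exp(t)) - (2*t + 2) = -2*t + 2*exp(t) - 2 is ≥ 0 throughout, so the area is a single integral of |-2*t + 2*exp(t) - 2|.
∫[-1,1] (-2*t + 2*exp(t) - 2) dt = -4 - 2*exp(-1) + 2*exp(1).

-4 - 2*exp(-1) + 2*exp(1)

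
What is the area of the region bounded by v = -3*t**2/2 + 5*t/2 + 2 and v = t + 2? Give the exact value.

1/4

Set the curves equal: -3*t**2/2 + 5*t/2 + 2 = t + 2, so -3*t**2/2 + 3*t/2 = 0, which factors as -3*t*(t - 1)/2 = 0. The curves meet at t = 0, 1.
On [0, 1], v = -3*t**2/2 + 5*t/2 + 2 is on top; that piece has area ∫[0,1] (-3*t**2/2 + 3*t/2) dt = 1/4.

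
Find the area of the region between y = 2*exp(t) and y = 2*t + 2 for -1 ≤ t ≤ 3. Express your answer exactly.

-16 - 2*exp(-1) + 2*exp(3)

On [-1, 3], (2*exp(t)) - (2*t + 2) = -2*t + 2*exp(t) - 2 is ≥ 0 throughout, so the area is a single integral of |-2*t + 2*exp(t) - 2|.
∫[-1,3] (-2*t + 2*exp(t) - 2) dt = -16 - 2*exp(-1) + 2*exp(3).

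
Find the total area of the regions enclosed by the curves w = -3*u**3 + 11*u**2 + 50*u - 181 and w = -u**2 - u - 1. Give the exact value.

Set the curves equal: -3*u**3 + 11*u**2 + 50*u - 181 = -u**2 - u - 1, so -3*u**3 + 12*u**2 + 51*u - 180 = 0, which factors as -3*(u - 5)*(u - 3)*(u + 4) = 0. The curves meet at u = -4, 3, 5.
On [-4, 3], w = -u**2 - u - 1 is on top; that piece has area ∫[-4,3] (-(-3*u**3 + 12*u**2 + 51*u - 180)) du = 3773/4.
On [3, 5], w = -3*u**3 + 11*u**2 + 50*u - 181 is on top; that piece has area ∫[3,5] (-3*u**3 + 12*u**2 + 51*u - 180) du = 32.
Total enclosed area = 3773/4 + 32 = 3901/4.

3901/4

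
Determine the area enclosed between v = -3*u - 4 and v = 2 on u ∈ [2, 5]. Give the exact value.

On [2, 5], (-3*u - 4) - (2) = -3*u - 6 is ≤ 0 throughout, so the area is a single integral of |-3*u - 6|.
∫[2,5] (-3*u - 6) du = -99/2; the area of that piece is 99/2.

99/2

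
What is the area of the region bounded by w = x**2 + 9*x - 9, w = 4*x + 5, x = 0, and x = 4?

The difference (x**2 + 9*x - 9) - (4*x + 5) = x**2 + 5*x - 14 changes sign at x = 2 inside [0, 4], so split the integral there.
∫[0,2] (x**2 + 5*x - 14) dx = -46/3; the area of that piece is 46/3.
∫[2,4] (x**2 + 5*x - 14) dx = 62/3.
Total area = 46/3 + 62/3 = 36.

36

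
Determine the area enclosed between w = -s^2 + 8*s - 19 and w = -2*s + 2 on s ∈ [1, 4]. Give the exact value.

37/3

The difference (-s^2 + 8*s - 19) - (-2*s + 2) = -s^2 + 10*s - 21 changes sign at s = 3 inside [1, 4], so split the integral there.
∫[1,3] (-s^2 + 10*s - 21) ds = -32/3; the area of that piece is 32/3.
∫[3,4] (-s^2 + 10*s - 21) ds = 5/3.
Total area = 32/3 + 5/3 = 37/3.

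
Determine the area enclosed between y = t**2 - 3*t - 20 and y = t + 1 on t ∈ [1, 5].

272/3

On [1, 5], (t**2 - 3*t - 20) - (t + 1) = t**2 - 4*t - 21 is ≤ 0 throughout, so the area is a single integral of |t**2 - 4*t - 21|.
∫[1,5] (t**2 - 4*t - 21) dt = -272/3; the area of that piece is 272/3.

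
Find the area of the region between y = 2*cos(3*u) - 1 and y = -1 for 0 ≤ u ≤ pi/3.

The difference (2*cos(3*u) - 1) - (-1) = 2*cos(3*u) changes sign at u = pi/6 inside [0, pi/3], so split the integral there.
∫[0,pi/6] (2*cos(3*u)) du = 2/3.
∫[pi/6,pi/3] (2*cos(3*u)) du = -2/3; the area of that piece is 2/3.
Total area = 2/3 + 2/3 = 4/3.

4/3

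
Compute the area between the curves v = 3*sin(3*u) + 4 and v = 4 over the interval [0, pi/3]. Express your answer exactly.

On [0, pi/3], (3*sin(3*u) + 4) - (4) = 3*sin(3*u) is ≥ 0 throughout, so the area is a single integral of |3*sin(3*u)|.
∫[0,pi/3] (3*sin(3*u)) du = 2.

2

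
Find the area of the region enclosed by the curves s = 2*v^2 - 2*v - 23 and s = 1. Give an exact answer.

Both boundary curves give s as a function of v, so integrate with respect to v. Setting them equal: 2*v^2 - 2*v - 24 = 0, i.e. 2*(v - 4)*(v + 3) = 0, so they meet at v = -3, 4.
For v in [-3, 4], s = 2*v^2 - 2*v - 23 is on the left; area = ∫[-3,4] (-(2*v^2 - 2*v - 24)) dv = 343/3.

343/3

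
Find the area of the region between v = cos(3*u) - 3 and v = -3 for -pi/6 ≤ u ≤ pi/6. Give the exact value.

2/3

On [-pi/6, pi/6], (cos(3*u) - 3) - (-3) = cos(3*u) is ≥ 0 throughout, so the area is a single integral of |cos(3*u)|.
∫[-pi/6,pi/6] (cos(3*u)) du = 2/3.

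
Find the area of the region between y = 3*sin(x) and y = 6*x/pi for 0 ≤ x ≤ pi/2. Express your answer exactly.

On [0, pi/2], (3*sin(x)) - (6*x/pi) = -6*x/pi + 3*sin(x) is ≥ 0 throughout, so the area is a single integral of |-6*x/pi + 3*sin(x)|.
∫[0,pi/2] (-6*x/pi + 3*sin(x)) dx = 3 - 3*pi/4.

3 - 3*pi/4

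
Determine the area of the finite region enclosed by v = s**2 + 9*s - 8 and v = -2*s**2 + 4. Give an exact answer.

125/2

Set the curves equal: s**2 + 9*s - 8 = -2*s**2 + 4, so 3*s**2 + 9*s - 12 = 0, which factors as 3*(s - 1)*(s + 4) = 0. The curves meet at s = -4, 1.
On [-4, 1], v = -2*s**2 + 4 is on top; that piece has area ∫[-4,1] (-(3*s**2 + 9*s - 12)) ds = 125/2.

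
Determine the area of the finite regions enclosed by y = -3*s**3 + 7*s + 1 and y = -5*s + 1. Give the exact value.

Set the curves equal: -3*s**3 + 7*s + 1 = -5*s + 1, so -3*s**3 + 12*s = 0, which factors as -3*s*(s - 2)*(s + 2) = 0. The curves meet at s = -2, 0, 2.
On [-2, 0], y = -5*s + 1 is on top; that piece has area ∫[-2,0] (-(-3*s**3 + 12*s)) ds = 12.
On [0, 2], y = -3*s**3 + 7*s + 1 is on top; that piece has area ∫[0,2] (-3*s**3 + 12*s) ds = 12.
Total enclosed area = 12 + 12 = 24.

24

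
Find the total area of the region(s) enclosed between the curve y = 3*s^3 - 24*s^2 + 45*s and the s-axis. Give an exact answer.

253/4

The curve meets the s-axis where 3*s^3 - 24*s^2 + 45*s = 0, i.e. 3*s*(s - 5)*(s - 3) = 0, at s = 0, 3, 5.
On [0, 3] the curve lies above the axis; ∫[0,3] (3*s^3 - 24*s^2 + 45*s) ds = 189/4, giving area 189/4.
On [3, 5] the curve lies below the axis; ∫[3,5] (3*s^3 - 24*s^2 + 45*s) ds = -16, giving area 16.
Total area = 189/4 + 16 = 253/4.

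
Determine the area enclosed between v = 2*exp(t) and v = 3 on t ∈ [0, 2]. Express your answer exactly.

-10 - 6*log(2) + 6*log(3) + 2*exp(2)

The difference (2*exp(t)) - (3) = 2*exp(t) - 3 changes sign at t = log(3/2) inside [0, 2], so split the integral there.
∫[0,log(3/2)] (2*exp(t) - 3) dt = log(8/27) + 1; the area of that piece is -1 + log(27/8).
∫[log(3/2),2] (2*exp(t) - 3) dt = -9 - 3*log(2) + 3*log(3) + 2*exp(2).
Total area = (-1 + log(27/8)) + (-9 - 3*log(2) + 3*log(3) + 2*exp(2)) = -10 - 6*log(2) + 6*log(3) + 2*exp(2).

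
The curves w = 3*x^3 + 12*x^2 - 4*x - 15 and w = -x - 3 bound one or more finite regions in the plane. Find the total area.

253/4

Set the curves equal: 3*x^3 + 12*x^2 - 4*x - 15 = -x - 3, so 3*x^3 + 12*x^2 - 3*x - 12 = 0, which factors as 3*(x - 1)*(x + 1)*(x + 4) = 0. The curves meet at x = -4, -1, 1.
On [-4, -1], w = 3*x^3 + 12*x^2 - 4*x - 15 is on top; that piece has area ∫[-4,-1] (3*x^3 + 12*x^2 - 3*x - 12) dx = 189/4.
On [-1, 1], w = -x - 3 is on top; that piece has area ∫[-1,1] (-(3*x^3 + 12*x^2 - 3*x - 12)) dx = 16.
Total enclosed area = 189/4 + 16 = 253/4.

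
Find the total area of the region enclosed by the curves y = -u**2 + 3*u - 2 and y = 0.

Set the curves equal: -u**2 + 3*u - 2 = 0, so -u**2 + 3*u - 2 = 0, which factors as -(u - 2)*(u - 1) = 0. The curves meet at u = 1, 2.
On [1, 2], y = -u**2 + 3*u - 2 is on top; that piece has area ∫[1,2] (-u**2 + 3*u - 2) du = 1/6.

1/6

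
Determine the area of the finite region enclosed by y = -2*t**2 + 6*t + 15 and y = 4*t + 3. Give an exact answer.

125/3

Set the curves equal: -2*t**2 + 6*t + 15 = 4*t + 3, so -2*t**2 + 2*t + 12 = 0, which factors as -2*(t - 3)*(t + 2) = 0. The curves meet at t = -2, 3.
On [-2, 3], y = -2*t**2 + 6*t + 15 is on top; that piece has area ∫[-2,3] (-2*t**2 + 2*t + 12) dt = 125/3.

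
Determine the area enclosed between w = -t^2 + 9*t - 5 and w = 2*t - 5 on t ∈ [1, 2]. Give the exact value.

On [1, 2], (-t^2 + 9*t - 5) - (2*t - 5) = -t^2 + 7*t is ≥ 0 throughout, so the area is a single integral of |-t^2 + 7*t|.
∫[1,2] (-t^2 + 7*t) dt = 49/6.

49/6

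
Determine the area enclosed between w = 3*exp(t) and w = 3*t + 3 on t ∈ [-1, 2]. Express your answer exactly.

-27/2 - 3*exp(-1) + 3*exp(2)

On [-1, 2], (3*exp(t)) - (3*t + 3) = -3*t + 3*exp(t) - 3 is ≥ 0 throughout, so the area is a single integral of |-3*t + 3*exp(t) - 3|.
∫[-1,2] (-3*t + 3*exp(t) - 3) dt = -27/2 - 3*exp(-1) + 3*exp(2).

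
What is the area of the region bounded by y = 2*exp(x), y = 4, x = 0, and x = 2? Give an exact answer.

The difference (2*exp(x)) - (4) = 2*exp(x) - 4 changes sign at x = log(2) inside [0, 2], so split the integral there.
∫[0,log(2)] (2*exp(x) - 4) dx = 2 - log(16); the area of that piece is -2 + log(16).
∫[log(2),2] (2*exp(x) - 4) dx = -12 + 4*log(2) + 2*exp(2).
Total area = (-2 + log(16)) + (-12 + 4*log(2) + 2*exp(2)) = -14 + 8*log(2) + 2*exp(2).

-14 + 8*log(2) + 2*exp(2)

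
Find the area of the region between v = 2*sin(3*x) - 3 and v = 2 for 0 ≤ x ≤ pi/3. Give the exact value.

On [0, pi/3], (2*sin(3*x) - 3) - (2) = 2*sin(3*x) - 5 is ≤ 0 throughout, so the area is a single integral of |2*sin(3*x) - 5|.
∫[0,pi/3] (2*sin(3*x) - 5) dx = 4/3 - 5*pi/3; the area of that piece is -4/3 + 5*pi/3.

-4/3 + 5*pi/3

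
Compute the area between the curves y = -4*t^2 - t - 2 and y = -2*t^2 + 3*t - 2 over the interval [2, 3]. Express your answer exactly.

On [2, 3], (-4*t^2 - t - 2) - (-2*t^2 + 3*t - 2) = -2*t^2 - 4*t is ≤ 0 throughout, so the area is a single integral of |-2*t^2 - 4*t|.
∫[2,3] (-2*t^2 - 4*t) dt = -68/3; the area of that piece is 68/3.

68/3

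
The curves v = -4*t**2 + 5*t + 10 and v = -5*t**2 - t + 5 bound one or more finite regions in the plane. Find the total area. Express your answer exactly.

32/3

Set the curves equal: -4*t**2 + 5*t + 10 = -5*t**2 - t + 5, so t**2 + 6*t + 5 = 0, which factors as (t + 1)*(t + 5) = 0. The curves meet at t = -5, -1.
On [-5, -1], v = -5*t**2 - t + 5 is on top; that piece has area ∫[-5,-1] (-(t**2 + 6*t + 5)) dt = 32/3.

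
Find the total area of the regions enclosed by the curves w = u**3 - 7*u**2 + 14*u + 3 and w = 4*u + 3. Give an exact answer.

Set the curves equal: u**3 - 7*u**2 + 14*u + 3 = 4*u + 3, so u**3 - 7*u**2 + 10*u = 0, which factors as u*(u - 5)*(u - 2) = 0. The curves meet at u = 0, 2, 5.
On [0, 2], w = u**3 - 7*u**2 + 14*u + 3 is on top; that piece has area ∫[0,2] (u**3 - 7*u**2 + 10*u) du = 16/3.
On [2, 5], w = 4*u + 3 is on top; that piece has area ∫[2,5] (-(u**3 - 7*u**2 + 10*u)) du = 63/4.
Total enclosed area = 16/3 + 63/4 = 253/12.

253/12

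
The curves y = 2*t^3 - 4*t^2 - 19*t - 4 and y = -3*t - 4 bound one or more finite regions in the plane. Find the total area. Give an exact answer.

296/3

Set the curves equal: 2*t^3 - 4*t^2 - 19*t - 4 = -3*t - 4, so 2*t^3 - 4*t^2 - 16*t = 0, which factors as 2*t*(t - 4)*(t + 2) = 0. The curves meet at t = -2, 0, 4.
On [-2, 0], y = 2*t^3 - 4*t^2 - 19*t - 4 is on top; that piece has area ∫[-2,0] (2*t^3 - 4*t^2 - 16*t) dt = 40/3.
On [0, 4], y = -3*t - 4 is on top; that piece has area ∫[0,4] (-(2*t^3 - 4*t^2 - 16*t)) dt = 256/3.
Total enclosed area = 40/3 + 256/3 = 296/3.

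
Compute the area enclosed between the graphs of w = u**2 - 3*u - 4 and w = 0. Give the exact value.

125/6

Set the curves equal: u**2 - 3*u - 4 = 0, so u**2 - 3*u - 4 = 0, which factors as (u - 4)*(u + 1) = 0. The curves meet at u = -1, 4.
On [-1, 4], w = 0 is on top; that piece has area ∫[-1,4] (-(u**2 - 3*u - 4)) du = 125/6.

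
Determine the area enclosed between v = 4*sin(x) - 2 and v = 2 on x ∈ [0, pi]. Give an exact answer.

-8 + 4*pi

On [0, pi], (4*sin(x) - 2) - (2) = 4*sin(x) - 4 is ≤ 0 throughout, so the area is a single integral of |4*sin(x) - 4|.
∫[0,pi] (4*sin(x) - 4) dx = 8 - 4*pi; the area of that piece is -8 + 4*pi.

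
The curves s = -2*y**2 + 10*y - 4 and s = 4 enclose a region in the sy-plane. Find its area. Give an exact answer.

9

Both boundary curves give s as a function of y, so integrate with respect to y. Setting them equal: -2*y**2 + 10*y - 8 = 0, i.e. -2*(y - 4)*(y - 1) = 0, so they meet at y = 1, 4.
For y in [1, 4], s = -2*y**2 + 10*y - 4 is on the right; area = ∫[1,4] (-2*y**2 + 10*y - 8) dy = 9.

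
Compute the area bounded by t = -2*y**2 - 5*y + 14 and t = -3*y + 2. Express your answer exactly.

125/3

Both boundary curves give t as a function of y, so integrate with respect to y. Setting them equal: -2*y**2 - 2*y + 12 = 0, i.e. -2*(y - 2)*(y + 3) = 0, so they meet at y = -3, 2.
For y in [-3, 2], t = -2*y**2 - 5*y + 14 is on the right; area = ∫[-3,2] (-2*y**2 - 2*y + 12) dy = 125/3.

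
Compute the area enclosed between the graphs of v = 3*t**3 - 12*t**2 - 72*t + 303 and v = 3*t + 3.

Set the curves equal: 3*t**3 - 12*t**2 - 72*t + 303 = 3*t + 3, so 3*t**3 - 12*t**2 - 75*t + 300 = 0, which factors as 3*(t - 5)*(t - 4)*(t + 5) = 0. The curves meet at t = -5, 4, 5.
On [-5, 4], v = 3*t**3 - 12*t**2 - 72*t + 303 is on top; that piece has area ∫[-5,4] (3*t**3 - 12*t**2 - 75*t + 300) dt = 8019/4.
On [4, 5], v = 3*t + 3 is on top; that piece has area ∫[4,5] (-(3*t**3 - 12*t**2 - 75*t + 300)) dt = 19/4.
Total enclosed area = 8019/4 + 19/4 = 4019/2.

4019/2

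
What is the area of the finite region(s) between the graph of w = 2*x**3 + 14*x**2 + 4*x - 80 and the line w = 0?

1741/6

The curve meets the x-axis where 2*x**3 + 14*x**2 + 4*x - 80 = 0, i.e. 2*(x - 2)*(x + 4)*(x + 5) = 0, at x = -5, -4, 2.
On [-5, -4] the curve lies above the axis; ∫[-5,-4] (2*x**3 + 14*x**2 + 4*x - 80) dx = 13/6, giving area 13/6.
On [-4, 2] the curve lies below the axis; ∫[-4,2] (2*x**3 + 14*x**2 + 4*x - 80) dx = -288, giving area 288.
Total area = 13/6 + 288 = 1741/6.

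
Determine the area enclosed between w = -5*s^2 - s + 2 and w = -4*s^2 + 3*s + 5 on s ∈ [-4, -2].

The difference (-5*s^2 - s + 2) - (-4*s^2 + 3*s + 5) = -s^2 - 4*s - 3 changes sign at s = -3 inside [-4, -2], so split the integral there.
∫[-4,-3] (-s^2 - 4*s - 3) ds = -4/3; the area of that piece is 4/3.
∫[-3,-2] (-s^2 - 4*s - 3) ds = 2/3.
Total area = 4/3 + 2/3 = 2.

2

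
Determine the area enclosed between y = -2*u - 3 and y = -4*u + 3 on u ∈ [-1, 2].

15

On [-1, 2], (-2*u - 3) - (-4*u + 3) = 2*u - 6 is ≤ 0 throughout, so the area is a single integral of |2*u - 6|.
∫[-1,2] (2*u - 6) du = -15; the area of that piece is 15.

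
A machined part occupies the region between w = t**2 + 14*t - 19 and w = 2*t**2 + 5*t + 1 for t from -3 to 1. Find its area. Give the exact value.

On [-3, 1], (t**2 + 14*t - 19) - (2*t**2 + 5*t + 1) = -t**2 + 9*t - 20 is ≤ 0 throughout, so the area is a single integral of |-t**2 + 9*t - 20|.
∫[-3,1] (-t**2 + 9*t - 20) dt = -376/3; the area of that piece is 376/3.

376/3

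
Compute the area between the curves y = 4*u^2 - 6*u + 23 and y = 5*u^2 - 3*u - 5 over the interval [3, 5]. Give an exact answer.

The difference (4*u^2 - 6*u + 23) - (5*u^2 - 3*u - 5) = -u^2 - 3*u + 28 changes sign at u = 4 inside [3, 5], so split the integral there.
∫[3,4] (-u^2 - 3*u + 28) du = 31/6.
∫[4,5] (-u^2 - 3*u + 28) du = -35/6; the area of that piece is 35/6.
Total area = 31/6 + 35/6 = 11.

11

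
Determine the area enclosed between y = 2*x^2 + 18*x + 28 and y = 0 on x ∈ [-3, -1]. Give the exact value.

10

The difference (2*x^2 + 18*x + 28) - (0) = 2*x^2 + 18*x + 28 changes sign at x = -2 inside [-3, -1], so split the integral there.
∫[-3,-2] (2*x^2 + 18*x + 28) dx = -13/3; the area of that piece is 13/3.
∫[-2,-1] (2*x^2 + 18*x + 28) dx = 17/3.
Total area = 13/3 + 17/3 = 10.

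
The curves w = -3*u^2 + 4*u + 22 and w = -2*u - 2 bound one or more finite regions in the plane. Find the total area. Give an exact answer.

108

Set the curves equal: -3*u^2 + 4*u + 22 = -2*u - 2, so -3*u^2 + 6*u + 24 = 0, which factors as -3*(u - 4)*(u + 2) = 0. The curves meet at u = -2, 4.
On [-2, 4], w = -3*u^2 + 4*u + 22 is on top; that piece has area ∫[-2,4] (-3*u^2 + 6*u + 24) du = 108.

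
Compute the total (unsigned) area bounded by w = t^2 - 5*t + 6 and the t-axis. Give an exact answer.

1/6

The curve meets the t-axis where t^2 - 5*t + 6 = 0, i.e. (t - 3)*(t - 2) = 0, at t = 2, 3.
On [2, 3] the curve lies below the axis; ∫[2,3] (t^2 - 5*t + 6) dt = -1/6, giving area 1/6.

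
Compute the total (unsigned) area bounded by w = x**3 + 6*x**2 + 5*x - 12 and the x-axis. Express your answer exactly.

The curve meets the x-axis where x**3 + 6*x**2 + 5*x - 12 = 0, i.e. (x - 1)*(x + 3)*(x + 4) = 0, at x = -4, -3, 1.
On [-4, -3] the curve lies above the axis; ∫[-4,-3] (x**3 + 6*x**2 + 5*x - 12) dx = 3/4, giving area 3/4.
On [-3, 1] the curve lies below the axis; ∫[-3,1] (x**3 + 6*x**2 + 5*x - 12) dx = -32, giving area 32.
Total area = 3/4 + 32 = 131/4.

131/4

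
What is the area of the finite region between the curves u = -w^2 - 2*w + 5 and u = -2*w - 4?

Both boundary curves give u as a function of w, so integrate with respect to w. Setting them equal: -w^2 + 9 = 0, i.e. -(w - 3)*(w + 3) = 0, so they meet at w = -3, 3.
For w in [-3, 3], u = -w^2 - 2*w + 5 is on the right; area = ∫[-3,3] (-w^2 + 9) dw = 36.

36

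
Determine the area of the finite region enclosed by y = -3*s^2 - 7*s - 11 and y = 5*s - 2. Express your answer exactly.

Set the curves equal: -3*s^2 - 7*s - 11 = 5*s - 2, so -3*s^2 - 12*s - 9 = 0, which factors as -3*(s + 1)*(s + 3) = 0. The curves meet at s = -3, -1.
On [-3, -1], y = -3*s^2 - 7*s - 11 is on top; that piece has area ∫[-3,-1] (-3*s^2 - 12*s - 9) ds = 4.

4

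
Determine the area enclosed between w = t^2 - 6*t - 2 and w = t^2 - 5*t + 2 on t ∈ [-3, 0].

On [-3, 0], (t^2 - 6*t - 2) - (t^2 - 5*t + 2) = -t - 4 is ≤ 0 throughout, so the area is a single integral of |-t - 4|.
∫[-3,0] (-t - 4) dt = -15/2; the area of that piece is 15/2.

15/2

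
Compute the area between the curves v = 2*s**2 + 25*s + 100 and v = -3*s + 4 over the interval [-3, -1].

On [-3, -1], (2*s**2 + 25*s + 100) - (-3*s + 4) = 2*s**2 + 28*s + 96 is ≥ 0 throughout, so the area is a single integral of |2*s**2 + 28*s + 96|.
∫[-3,-1] (2*s**2 + 28*s + 96) ds = 292/3.

292/3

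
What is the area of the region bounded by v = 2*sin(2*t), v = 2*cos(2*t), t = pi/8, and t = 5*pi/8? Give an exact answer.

2*sqrt(2)

On [pi/8, 5*pi/8], (2*sin(2*t)) - (2*cos(2*t)) = 2*sin(2*t) - 2*cos(2*t) is ≥ 0 throughout, so the area is a single integral of |2*sin(2*t) - 2*cos(2*t)|.
∫[pi/8,5*pi/8] (2*sin(2*t) - 2*cos(2*t)) dt = 2*sqrt(2).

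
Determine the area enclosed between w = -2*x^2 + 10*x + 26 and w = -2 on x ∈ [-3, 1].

The difference (-2*x^2 + 10*x + 26) - (-2) = -2*x^2 + 10*x + 28 changes sign at x = -2 inside [-3, 1], so split the integral there.
∫[-3,-2] (-2*x^2 + 10*x + 28) dx = -29/3; the area of that piece is 29/3.
∫[-2,1] (-2*x^2 + 10*x + 28) dx = 63.
Total area = 29/3 + 63 = 218/3.

218/3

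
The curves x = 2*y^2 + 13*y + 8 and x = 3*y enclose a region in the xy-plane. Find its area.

Both boundary curves give x as a function of y, so integrate with respect to y. Setting them equal: 2*y^2 + 10*y + 8 = 0, i.e. 2*(y + 1)*(y + 4) = 0, so they meet at y = -4, -1.
For y in [-4, -1], x = 2*y^2 + 13*y + 8 is on the left; area = ∫[-4,-1] (-(2*y^2 + 10*y + 8)) dy = 9.

9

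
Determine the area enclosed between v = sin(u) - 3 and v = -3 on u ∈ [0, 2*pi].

The difference (sin(u) - 3) - (-3) = sin(u) changes sign at u = pi inside [0, 2*pi], so split the integral there.
∫[0,pi] (sin(u)) du = 2.
∫[pi,2*pi] (sin(u)) du = -2; the area of that piece is 2.
Total area = 2 + 2 = 4.

4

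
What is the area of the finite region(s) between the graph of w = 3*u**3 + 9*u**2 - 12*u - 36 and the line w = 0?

The curve meets the u-axis where 3*u**3 + 9*u**2 - 12*u - 36 = 0, i.e. 3*(u - 2)*(u + 2)*(u + 3) = 0, at u = -3, -2, 2.
On [-3, -2] the curve lies above the axis; ∫[-3,-2] (3*u**3 + 9*u**2 - 12*u - 36) du = 9/4, giving area 9/4.
On [-2, 2] the curve lies below the axis; ∫[-2,2] (3*u**3 + 9*u**2 - 12*u - 36) du = -96, giving area 96.
Total area = 9/4 + 96 = 393/4.

393/4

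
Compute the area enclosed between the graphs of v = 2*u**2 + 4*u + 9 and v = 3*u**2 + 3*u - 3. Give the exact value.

343/6

Set the curves equal: 2*u**2 + 4*u + 9 = 3*u**2 + 3*u - 3, so -u**2 + u + 12 = 0, which factors as -(u - 4)*(u + 3) = 0. The curves meet at u = -3, 4.
On [-3, 4], v = 2*u**2 + 4*u + 9 is on top; that piece has area ∫[-3,4] (-u**2 + u + 12) du = 343/6.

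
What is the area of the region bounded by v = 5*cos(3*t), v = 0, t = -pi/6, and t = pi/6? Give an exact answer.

10/3

On [-pi/6, pi/6], (5*cos(3*t)) - (0) = 5*cos(3*t) is ≥ 0 throughout, so the area is a single integral of |5*cos(3*t)|.
∫[-pi/6,pi/6] (5*cos(3*t)) dt = 10/3.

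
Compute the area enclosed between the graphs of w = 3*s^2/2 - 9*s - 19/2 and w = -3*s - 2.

Set the curves equal: 3*s^2/2 - 9*s - 19/2 = -3*s - 2, so 3*s^2/2 - 6*s - 15/2 = 0, which factors as 3*(s - 5)*(s + 1)/2 = 0. The curves meet at s = -1, 5.
On [-1, 5], w = -3*s - 2 is on top; that piece has area ∫[-1,5] (-(3*s^2/2 - 6*s - 15/2)) ds = 54.

54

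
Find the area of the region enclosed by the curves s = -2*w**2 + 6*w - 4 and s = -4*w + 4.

9

Both boundary curves give s as a function of w, so integrate with respect to w. Setting them equal: -2*w**2 + 10*w - 8 = 0, i.e. -2*(w - 4)*(w - 1) = 0, so they meet at w = 1, 4.
For w in [1, 4], s = -2*w**2 + 6*w - 4 is on the right; area = ∫[1,4] (-2*w**2 + 10*w - 8) dw = 9.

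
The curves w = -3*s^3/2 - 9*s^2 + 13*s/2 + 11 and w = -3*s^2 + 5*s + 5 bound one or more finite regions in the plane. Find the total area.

253/8

Set the curves equal: -3*s^3/2 - 9*s^2 + 13*s/2 + 11 = -3*s^2 + 5*s + 5, so -3*s^3/2 - 6*s^2 + 3*s/2 + 6 = 0, which factors as -3*(s - 1)*(s + 1)*(s + 4)/2 = 0. The curves meet at s = -4, -1, 1.
On [-4, -1], w = -3*s^2 + 5*s + 5 is on top; that piece has area ∫[-4,-1] (-(-3*s^3/2 - 6*s^2 + 3*s/2 + 6)) ds = 189/8.
On [-1, 1], w = -3*s^3/2 - 9*s^2 + 13*s/2 + 11 is on top; that piece has area ∫[-1,1] (-3*s^3/2 - 6*s^2 + 3*s/2 + 6) ds = 8.
Total enclosed area = 189/8 + 8 = 253/8.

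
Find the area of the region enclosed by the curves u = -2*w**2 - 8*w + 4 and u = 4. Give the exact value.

Both boundary curves give u as a function of w, so integrate with respect to w. Setting them equal: -2*w**2 - 8*w = 0, i.e. -2*w*(w + 4) = 0, so they meet at w = -4, 0.
For w in [-4, 0], u = -2*w**2 - 8*w + 4 is on the right; area = ∫[-4,0] (-2*w**2 - 8*w) dw = 64/3.

64/3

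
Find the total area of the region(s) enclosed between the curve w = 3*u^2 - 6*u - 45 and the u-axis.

256

The curve meets the u-axis where 3*u^2 - 6*u - 45 = 0, i.e. 3*(u - 5)*(u + 3) = 0, at u = -3, 5.
On [-3, 5] the curve lies below the axis; ∫[-3,5] (3*u^2 - 6*u - 45) du = -256, giving area 256.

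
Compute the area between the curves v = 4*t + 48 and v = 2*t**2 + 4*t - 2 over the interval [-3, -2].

On [-3, -2], (4*t + 48) - (2*t**2 + 4*t - 2) = -2*t**2 + 50 is ≥ 0 throughout, so the area is a single integral of |-2*t**2 + 50|.
∫[-3,-2] (-2*t**2 + 50) dt = 112/3.

112/3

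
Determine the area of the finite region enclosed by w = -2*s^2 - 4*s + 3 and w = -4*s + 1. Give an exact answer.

Set the curves equal: -2*s^2 - 4*s + 3 = -4*s + 1, so -2*s^2 + 2 = 0, which factors as -2*(s - 1)*(s + 1) = 0. The curves meet at s = -1, 1.
On [-1, 1], w = -2*s^2 - 4*s + 3 is on top; that piece has area ∫[-1,1] (-2*s^2 + 2) ds = 8/3.

8/3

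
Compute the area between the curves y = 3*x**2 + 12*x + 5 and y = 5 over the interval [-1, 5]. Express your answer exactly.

The difference (3*x**2 + 12*x + 5) - (5) = 3*x**2 + 12*x changes sign at x = 0 inside [-1, 5], so split the integral there.
∫[-1,0] (3*x**2 + 12*x) dx = -5; the area of that piece is 5.
∫[0,5] (3*x**2 + 12*x) dx = 275.
Total area = 5 + 275 = 280.

280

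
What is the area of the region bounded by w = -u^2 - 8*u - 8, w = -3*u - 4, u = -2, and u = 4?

241/3

The difference (-u^2 - 8*u - 8) - (-3*u - 4) = -u^2 - 5*u - 4 changes sign at u = -1 inside [-2, 4], so split the integral there.
∫[-2,-1] (-u^2 - 5*u - 4) du = 7/6.
∫[-1,4] (-u^2 - 5*u - 4) du = -475/6; the area of that piece is 475/6.
Total area = 7/6 + 475/6 = 241/3.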